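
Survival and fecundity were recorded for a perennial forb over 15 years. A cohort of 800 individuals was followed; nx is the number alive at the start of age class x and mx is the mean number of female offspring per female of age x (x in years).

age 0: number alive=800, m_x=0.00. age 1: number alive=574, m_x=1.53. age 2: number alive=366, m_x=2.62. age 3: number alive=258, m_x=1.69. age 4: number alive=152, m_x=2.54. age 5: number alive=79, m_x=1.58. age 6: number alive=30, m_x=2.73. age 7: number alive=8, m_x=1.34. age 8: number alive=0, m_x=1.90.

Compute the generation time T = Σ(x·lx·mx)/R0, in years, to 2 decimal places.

2.38

lx = nx/n0 = nx/800: 1, 0.7175, 0.4575, 0.3225, 0.19, 0.09875, 0.0375, 0.01, 0
lx·mx: 0, 1.097775, 1.19865, 0.545025, 0.4826, 0.156025…, 0.102375, 0.0134, 0 → R0 = 3.59585…
x·lx·mx: 0, 1.097775, 2.3973, 1.635075, 1.9304, 0.780125…, 0.61425, 0.0938, 0 → Σ = 8.548725…
T = 8.548725… / 3.59585… = 2.377386… → 2.38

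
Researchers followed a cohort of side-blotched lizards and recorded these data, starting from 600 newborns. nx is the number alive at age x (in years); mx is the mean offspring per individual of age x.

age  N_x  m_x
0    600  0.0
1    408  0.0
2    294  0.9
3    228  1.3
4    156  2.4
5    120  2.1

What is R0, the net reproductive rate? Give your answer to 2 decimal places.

lx = nx/n0 = nx/600: 1, 0.68, 0.49, 0.38, 0.26, 0.2
lx·mx by age: 0, 0, 0.441, 0.494, 0.624, 0.42
R0 = Σ lx·mx = 1.979 → 1.98

1.98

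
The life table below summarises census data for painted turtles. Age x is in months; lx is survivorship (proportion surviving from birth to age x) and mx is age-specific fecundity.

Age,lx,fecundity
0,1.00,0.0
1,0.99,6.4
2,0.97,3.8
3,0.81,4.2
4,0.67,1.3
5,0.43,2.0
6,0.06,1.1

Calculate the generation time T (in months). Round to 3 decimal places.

lx·mx: 0, 6.336, 3.686, 3.402, 0.871, 0.86, 0.066 → R0 = 15.221
x·lx·mx: 0, 6.336, 7.372, 10.206, 3.484, 4.3, 0.396 → Σ = 32.094
T = 32.094 / 15.221 = 2.108534… → 2.109

2.109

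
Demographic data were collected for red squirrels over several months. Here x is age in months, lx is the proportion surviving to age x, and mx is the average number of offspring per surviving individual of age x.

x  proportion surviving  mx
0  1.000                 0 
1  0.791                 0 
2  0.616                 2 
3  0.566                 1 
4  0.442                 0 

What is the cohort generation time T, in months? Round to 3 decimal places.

2.315

lx·mx: 0, 0, 1.232, 0.566, 0 → R0 = 1.798
x·lx·mx: 0, 0, 2.464, 1.698, 0 → Σ = 4.162
T = 4.162 / 1.798 = 2.314794… → 2.315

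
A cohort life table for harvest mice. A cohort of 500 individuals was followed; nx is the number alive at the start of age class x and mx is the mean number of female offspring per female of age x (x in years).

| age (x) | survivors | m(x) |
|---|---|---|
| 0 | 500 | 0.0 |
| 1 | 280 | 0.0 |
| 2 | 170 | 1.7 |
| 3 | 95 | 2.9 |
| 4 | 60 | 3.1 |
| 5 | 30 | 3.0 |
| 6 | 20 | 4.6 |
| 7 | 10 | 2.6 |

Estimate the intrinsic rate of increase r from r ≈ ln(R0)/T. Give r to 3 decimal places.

lx = nx/n0 = nx/500: 1, 0.56, 0.34, 0.19, 0.12, 0.06, 0.04, 0.02
R0 = Σ lx·mx = 0 + 0 + 0.578 + 0.551 + 0.372 + 0.18 + 0.184 + 0.052 = 1.917
Σ x·lx·mx = 6.665; T = 6.665/1.917 = 3.47679…
r ≈ ln(R0)/T = ln(1.917)/3.47679… = 0.18717… → 0.187

0.187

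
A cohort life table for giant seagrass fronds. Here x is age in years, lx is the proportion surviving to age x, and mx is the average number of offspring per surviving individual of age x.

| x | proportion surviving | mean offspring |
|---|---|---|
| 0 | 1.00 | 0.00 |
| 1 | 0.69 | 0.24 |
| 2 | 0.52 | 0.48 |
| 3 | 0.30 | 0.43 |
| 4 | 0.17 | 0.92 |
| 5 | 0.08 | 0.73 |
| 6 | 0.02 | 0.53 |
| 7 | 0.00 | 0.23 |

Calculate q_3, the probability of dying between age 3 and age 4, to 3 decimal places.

0.433

q_3 = (l_3 − l_4) / l_3 = (0.3 − 0.17) / 0.3
     = 0.13 / 0.3 = 0.433333… → 0.433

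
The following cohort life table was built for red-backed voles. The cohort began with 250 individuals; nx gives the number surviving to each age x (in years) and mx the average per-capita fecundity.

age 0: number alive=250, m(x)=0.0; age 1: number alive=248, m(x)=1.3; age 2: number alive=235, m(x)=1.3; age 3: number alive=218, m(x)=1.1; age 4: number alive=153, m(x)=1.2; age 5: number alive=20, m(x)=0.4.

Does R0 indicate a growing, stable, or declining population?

lx = nx/n0 = nx/250: 1, 0.992, 0.94, 0.872, 0.612, 0.08
R0 = Σ lx·mx = 0 + 1.2896 + 1.222 + 0.9592 + 0.7344 + 0.032 = 4.2372
R0 > 1, so the population is growing.

growing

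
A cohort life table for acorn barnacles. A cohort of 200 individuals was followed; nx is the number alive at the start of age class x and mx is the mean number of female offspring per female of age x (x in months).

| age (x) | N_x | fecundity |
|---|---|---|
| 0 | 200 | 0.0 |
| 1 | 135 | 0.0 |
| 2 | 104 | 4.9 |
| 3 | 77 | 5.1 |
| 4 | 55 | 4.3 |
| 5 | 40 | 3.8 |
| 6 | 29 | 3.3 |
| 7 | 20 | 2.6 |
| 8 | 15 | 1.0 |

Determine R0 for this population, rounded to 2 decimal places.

7.27

lx = nx/n0 = nx/200: 1, 0.675, 0.52, 0.385, 0.275, 0.2, 0.145, 0.1, 0.075
lx·mx by age: 0, 0, 2.548, 1.9635, 1.1825, 0.76, 0.4785, 0.26, 0.075
R0 = Σ lx·mx = 7.2675 → 7.27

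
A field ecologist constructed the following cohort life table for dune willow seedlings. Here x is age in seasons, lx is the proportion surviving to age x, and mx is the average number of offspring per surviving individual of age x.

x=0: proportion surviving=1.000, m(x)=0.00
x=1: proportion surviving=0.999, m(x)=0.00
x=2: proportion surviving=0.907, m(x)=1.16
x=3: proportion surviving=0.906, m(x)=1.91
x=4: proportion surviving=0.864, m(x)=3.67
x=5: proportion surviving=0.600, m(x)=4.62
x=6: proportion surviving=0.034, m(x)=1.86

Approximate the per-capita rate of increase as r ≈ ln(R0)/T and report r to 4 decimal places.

0.5582

R0 = Σ lx·mx = 0 + 0 + 1.05212 + 1.73046 + 3.17088 + 2.772 + 0.06324 = 8.7887
Σ x·lx·mx = 34.21858; T = 34.21858/8.7887 = 3.89347…
r ≈ ln(R0)/T = ln(8.7887)/3.89347… = 0.558233… → 0.5582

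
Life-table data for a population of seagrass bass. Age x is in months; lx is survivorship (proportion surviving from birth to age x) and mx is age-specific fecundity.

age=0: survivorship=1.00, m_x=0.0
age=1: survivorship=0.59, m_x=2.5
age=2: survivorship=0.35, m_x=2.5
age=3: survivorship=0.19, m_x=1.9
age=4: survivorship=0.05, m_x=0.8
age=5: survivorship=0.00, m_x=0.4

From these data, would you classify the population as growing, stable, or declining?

growing

R0 = Σ lx·mx = 0 + 1.475 + 0.875 + 0.361 + 0.04 + 0 = 2.751
R0 > 1, so the population is growing.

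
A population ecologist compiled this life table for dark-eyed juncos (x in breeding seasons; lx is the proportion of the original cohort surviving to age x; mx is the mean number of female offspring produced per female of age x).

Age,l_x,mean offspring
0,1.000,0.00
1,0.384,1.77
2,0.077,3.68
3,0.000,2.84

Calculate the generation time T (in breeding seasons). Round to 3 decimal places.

1.294

lx·mx: 0, 0.67968, 0.28336, 0 → R0 = 0.96304
x·lx·mx: 0, 0.67968, 0.56672, 0 → Σ = 1.2464
T = 1.2464 / 0.96304 = 1.294235… → 1.294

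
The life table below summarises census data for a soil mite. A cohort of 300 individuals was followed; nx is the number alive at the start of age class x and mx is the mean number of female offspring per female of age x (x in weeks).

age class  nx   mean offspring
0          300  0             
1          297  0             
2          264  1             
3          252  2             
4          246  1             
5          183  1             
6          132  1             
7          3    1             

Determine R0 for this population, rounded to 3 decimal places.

4.440

lx = nx/n0 = nx/300: 1, 0.99, 0.88, 0.84, 0.82, 0.61, 0.44, 0.01
lx·mx by age: 0, 0, 0.88, 1.68, 0.82, 0.61, 0.44, 0.01
R0 = Σ lx·mx = 4.44 → 4.440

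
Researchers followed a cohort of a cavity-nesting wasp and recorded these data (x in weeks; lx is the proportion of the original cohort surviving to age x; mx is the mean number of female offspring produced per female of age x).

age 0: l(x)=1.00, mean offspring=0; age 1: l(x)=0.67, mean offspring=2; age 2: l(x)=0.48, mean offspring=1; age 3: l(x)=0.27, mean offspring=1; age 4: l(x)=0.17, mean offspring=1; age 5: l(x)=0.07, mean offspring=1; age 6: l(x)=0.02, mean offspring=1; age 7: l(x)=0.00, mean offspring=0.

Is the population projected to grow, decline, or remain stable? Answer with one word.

growing

R0 = Σ lx·mx = 0 + 1.34 + 0.48 + 0.27 + 0.17 + 0.07 + 0.02 + 0 = 2.35
R0 > 1, so the population is growing.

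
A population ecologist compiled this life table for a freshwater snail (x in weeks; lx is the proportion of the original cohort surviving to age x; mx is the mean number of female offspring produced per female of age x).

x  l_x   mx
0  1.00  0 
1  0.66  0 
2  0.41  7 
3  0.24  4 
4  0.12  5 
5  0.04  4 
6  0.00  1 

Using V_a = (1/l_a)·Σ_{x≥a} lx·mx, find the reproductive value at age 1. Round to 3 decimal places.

lx·mx for x ≥ 1: 0, 2.87, 0.96, 0.6, 0.16, 0 → sum = 4.59
V_1 = 4.59 / l_1 = 4.59 / 0.66 = 6.954545… → 6.955

6.955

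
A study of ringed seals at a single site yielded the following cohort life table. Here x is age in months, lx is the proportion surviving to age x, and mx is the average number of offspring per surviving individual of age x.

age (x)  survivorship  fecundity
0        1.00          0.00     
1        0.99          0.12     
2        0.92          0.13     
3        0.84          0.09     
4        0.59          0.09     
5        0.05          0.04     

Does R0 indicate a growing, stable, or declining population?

declining

R0 = Σ lx·mx = 0 + 0.1188 + 0.1196 + 0.0756 + 0.0531 + 0.002 = 0.3691
R0 < 1, so the population is declining.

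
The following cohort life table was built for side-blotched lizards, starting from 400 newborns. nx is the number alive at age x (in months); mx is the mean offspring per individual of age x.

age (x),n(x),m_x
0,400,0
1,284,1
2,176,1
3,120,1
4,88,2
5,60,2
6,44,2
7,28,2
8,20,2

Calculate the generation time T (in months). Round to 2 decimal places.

3.34

lx = nx/n0 = nx/400: 1, 0.71, 0.44, 0.3, 0.22, 0.15, 0.11, 0.07, 0.05
lx·mx: 0, 0.71, 0.44, 0.3, 0.44, 0.3, 0.22, 0.14, 0.1 → R0 = 2.65
x·lx·mx: 0, 0.71, 0.88, 0.9, 1.76, 1.5, 1.32, 0.98, 0.8 → Σ = 8.85
T = 8.85 / 2.65 = 3.339623… → 3.34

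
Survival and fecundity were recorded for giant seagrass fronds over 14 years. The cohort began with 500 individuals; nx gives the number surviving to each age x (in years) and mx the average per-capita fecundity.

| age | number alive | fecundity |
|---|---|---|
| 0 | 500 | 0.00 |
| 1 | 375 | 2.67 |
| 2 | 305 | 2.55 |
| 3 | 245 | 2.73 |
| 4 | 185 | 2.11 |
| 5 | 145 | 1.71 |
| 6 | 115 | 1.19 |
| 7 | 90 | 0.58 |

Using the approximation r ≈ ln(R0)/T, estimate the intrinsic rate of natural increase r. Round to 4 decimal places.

0.7199

lx = nx/n0 = nx/500: 1, 0.75, 0.61, 0.49, 0.37, 0.29, 0.23, 0.18
R0 = Σ lx·mx = 0 + 2.0025 + 1.5555 + 1.3377 + 0.7807 + 0.4959 + 0.2737 + 0.1044 = 6.5504
Σ x·lx·mx = 17.1019; T = 17.1019/6.5504 = 2.61082…
r ≈ ln(R0)/T = ln(6.5504)/2.61082… = 0.719899… → 0.7199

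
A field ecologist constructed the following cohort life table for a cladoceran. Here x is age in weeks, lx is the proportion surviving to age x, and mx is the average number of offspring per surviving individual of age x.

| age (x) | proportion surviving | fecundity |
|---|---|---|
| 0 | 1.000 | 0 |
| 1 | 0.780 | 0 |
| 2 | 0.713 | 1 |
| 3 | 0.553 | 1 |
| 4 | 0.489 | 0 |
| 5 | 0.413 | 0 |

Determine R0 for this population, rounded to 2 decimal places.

lx·mx by age: 0, 0, 0.713, 0.553, 0, 0
R0 = Σ lx·mx = 1.266 → 1.27

1.27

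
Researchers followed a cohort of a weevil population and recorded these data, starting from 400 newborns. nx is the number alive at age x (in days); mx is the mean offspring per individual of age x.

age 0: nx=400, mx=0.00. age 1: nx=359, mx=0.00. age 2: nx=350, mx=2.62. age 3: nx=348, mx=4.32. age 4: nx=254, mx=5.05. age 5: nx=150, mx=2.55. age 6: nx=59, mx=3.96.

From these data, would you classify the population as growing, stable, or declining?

growing

lx = nx/n0 = nx/400: 1, 0.8975, 0.875, 0.87, 0.635, 0.375, 0.1475
R0 = Σ lx·mx = 0 + 0 + 2.2925 + 3.7584 + 3.20675 + 0.95625 + 0.5841 = 10.798
R0 > 1, so the population is growing.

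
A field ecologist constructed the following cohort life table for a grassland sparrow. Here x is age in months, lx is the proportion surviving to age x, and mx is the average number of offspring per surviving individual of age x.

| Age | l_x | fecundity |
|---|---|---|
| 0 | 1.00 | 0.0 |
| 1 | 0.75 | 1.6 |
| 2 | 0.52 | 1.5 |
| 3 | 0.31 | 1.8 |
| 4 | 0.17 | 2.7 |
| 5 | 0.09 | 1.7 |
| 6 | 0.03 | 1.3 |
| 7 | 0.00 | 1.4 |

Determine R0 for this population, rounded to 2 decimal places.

3.19

lx·mx by age: 0, 1.2, 0.78, 0.558, 0.459, 0.153, 0.039, 0
R0 = Σ lx·mx = 3.189 → 3.19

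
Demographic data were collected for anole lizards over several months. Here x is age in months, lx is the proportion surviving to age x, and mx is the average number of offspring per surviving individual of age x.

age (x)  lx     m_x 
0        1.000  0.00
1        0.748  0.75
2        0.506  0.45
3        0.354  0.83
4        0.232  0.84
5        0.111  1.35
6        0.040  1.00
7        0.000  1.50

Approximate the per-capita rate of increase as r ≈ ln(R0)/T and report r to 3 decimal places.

0.153

R0 = Σ lx·mx = 0 + 0.561 + 0.2277 + 0.29382 + 0.19488 + 0.14985 + 0.04 + 0 = 1.46725
Σ x·lx·mx = 3.66663; T = 3.66663/1.46725 = 2.49898…
r ≈ ln(R0)/T = ln(1.46725)/2.49898… = 0.15342… → 0.153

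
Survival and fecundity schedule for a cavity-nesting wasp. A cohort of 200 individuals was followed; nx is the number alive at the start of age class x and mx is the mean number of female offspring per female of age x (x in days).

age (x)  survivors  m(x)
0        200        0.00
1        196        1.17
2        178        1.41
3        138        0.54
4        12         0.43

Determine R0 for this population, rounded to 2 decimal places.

2.80

lx = nx/n0 = nx/200: 1, 0.98, 0.89, 0.69, 0.06
lx·mx by age: 0, 1.1466, 1.2549, 0.3726, 0.0258
R0 = Σ lx·mx = 2.7999 → 2.80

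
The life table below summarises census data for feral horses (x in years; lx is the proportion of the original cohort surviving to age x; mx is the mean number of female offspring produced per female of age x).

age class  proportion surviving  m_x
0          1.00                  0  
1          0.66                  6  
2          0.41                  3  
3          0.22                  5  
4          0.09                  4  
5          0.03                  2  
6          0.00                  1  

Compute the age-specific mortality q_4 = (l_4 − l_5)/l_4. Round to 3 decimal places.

0.667

q_4 = (l_4 − l_5) / l_4 = (0.09 − 0.03) / 0.09
     = 0.06 / 0.09 = 0.666667… → 0.667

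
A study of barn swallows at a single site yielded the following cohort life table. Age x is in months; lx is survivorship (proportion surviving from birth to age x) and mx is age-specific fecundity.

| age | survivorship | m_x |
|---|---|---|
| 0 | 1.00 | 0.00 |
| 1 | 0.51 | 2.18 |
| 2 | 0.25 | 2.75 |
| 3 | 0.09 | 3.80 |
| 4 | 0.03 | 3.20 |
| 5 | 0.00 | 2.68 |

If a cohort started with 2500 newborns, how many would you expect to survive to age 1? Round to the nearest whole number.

1275

Expected survivors = N0 · l_1 = 2500 × 0.51 = 1275 → 1275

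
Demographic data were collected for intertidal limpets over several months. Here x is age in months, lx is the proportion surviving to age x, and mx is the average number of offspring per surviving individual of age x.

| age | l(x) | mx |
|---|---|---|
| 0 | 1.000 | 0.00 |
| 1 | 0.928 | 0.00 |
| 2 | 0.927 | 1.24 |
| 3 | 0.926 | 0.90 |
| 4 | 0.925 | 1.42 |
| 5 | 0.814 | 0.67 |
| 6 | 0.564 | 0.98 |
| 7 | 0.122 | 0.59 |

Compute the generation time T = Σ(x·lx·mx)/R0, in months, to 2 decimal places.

lx·mx: 0, 0, 1.14948, 0.8334, 1.3135, 0.54538, 0.55272, 0.07198 → R0 = 4.46646
x·lx·mx: 0, 0, 2.29896, 2.5002, 5.254, 2.7269, 3.31632, 0.50386 → Σ = 16.60024
T = 16.60024 / 4.46646 = 3.716644… → 3.72

3.72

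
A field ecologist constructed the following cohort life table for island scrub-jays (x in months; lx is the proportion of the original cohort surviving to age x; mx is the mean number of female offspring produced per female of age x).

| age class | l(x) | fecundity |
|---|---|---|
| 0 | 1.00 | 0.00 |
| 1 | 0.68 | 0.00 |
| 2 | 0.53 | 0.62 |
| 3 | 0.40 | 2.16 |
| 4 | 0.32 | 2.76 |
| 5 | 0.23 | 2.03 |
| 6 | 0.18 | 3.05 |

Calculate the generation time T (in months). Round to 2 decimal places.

4.01

lx·mx: 0, 0, 0.3286, 0.864, 0.8832, 0.4669, 0.549 → R0 = 3.0917
x·lx·mx: 0, 0, 0.6572, 2.592, 3.5328, 2.3345, 3.294 → Σ = 12.4105
T = 12.4105 / 3.0917 = 4.014135… → 4.01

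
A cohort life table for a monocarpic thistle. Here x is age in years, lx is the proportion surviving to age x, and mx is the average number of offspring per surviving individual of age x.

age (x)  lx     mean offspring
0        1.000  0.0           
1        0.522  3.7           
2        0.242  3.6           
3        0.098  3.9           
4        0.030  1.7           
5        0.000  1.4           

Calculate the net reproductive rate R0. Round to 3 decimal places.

lx·mx by age: 0, 1.9314, 0.8712, 0.3822, 0.051, 0
R0 = Σ lx·mx = 3.2358 → 3.236

3.236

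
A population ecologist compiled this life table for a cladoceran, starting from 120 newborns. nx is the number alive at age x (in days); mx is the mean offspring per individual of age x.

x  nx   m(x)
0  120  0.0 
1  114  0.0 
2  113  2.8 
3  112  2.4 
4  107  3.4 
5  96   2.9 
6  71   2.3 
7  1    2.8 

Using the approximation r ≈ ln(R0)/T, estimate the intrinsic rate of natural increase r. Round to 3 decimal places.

0.646

lx = nx/n0 = nx/120: 1, 0.95, 0.94167…, 0.93333…, 0.89167…, 0.8, 0.59167…, 0.00833…
R0 = Σ lx·mx = 0 + 0 + 2.63667… + 2.24… + 3.03167… + 2.32 + 1.36083… + 0.02333… = 11.6125…
Σ x·lx·mx = 44.048333…; T = 44.048333…/11.6125… = 3.79318…
r ≈ ln(R0)/T = ln(11.6125…)/3.79318… = 0.64644… → 0.646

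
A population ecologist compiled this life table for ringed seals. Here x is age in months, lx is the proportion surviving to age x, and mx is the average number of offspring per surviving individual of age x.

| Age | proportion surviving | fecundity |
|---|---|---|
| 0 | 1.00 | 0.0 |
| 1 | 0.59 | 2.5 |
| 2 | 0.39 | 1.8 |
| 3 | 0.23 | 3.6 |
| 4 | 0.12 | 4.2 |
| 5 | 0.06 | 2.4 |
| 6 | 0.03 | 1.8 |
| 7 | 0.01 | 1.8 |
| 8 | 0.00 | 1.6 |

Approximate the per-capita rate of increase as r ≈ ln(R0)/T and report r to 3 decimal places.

0.573

R0 = Σ lx·mx = 0 + 1.475 + 0.702 + 0.828 + 0.504 + 0.144 + 0.054 + 0.018 + 0 = 3.725
Σ x·lx·mx = 8.549; T = 8.549/3.725 = 2.29503…
r ≈ ln(R0)/T = ln(3.725)/2.29503… = 0.57301… → 0.573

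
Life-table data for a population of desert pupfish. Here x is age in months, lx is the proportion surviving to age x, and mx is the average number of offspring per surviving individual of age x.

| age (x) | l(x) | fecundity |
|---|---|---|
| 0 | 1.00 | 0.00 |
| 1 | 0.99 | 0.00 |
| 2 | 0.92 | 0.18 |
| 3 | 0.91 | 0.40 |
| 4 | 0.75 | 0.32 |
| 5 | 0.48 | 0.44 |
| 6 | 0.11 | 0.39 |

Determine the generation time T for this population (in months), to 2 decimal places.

3.61

lx·mx: 0, 0, 0.1656, 0.364, 0.24, 0.2112, 0.0429 → R0 = 1.0237
x·lx·mx: 0, 0, 0.3312, 1.092, 0.96, 1.056, 0.2574 → Σ = 3.6966
T = 3.6966 / 1.0237 = 3.611019… → 3.61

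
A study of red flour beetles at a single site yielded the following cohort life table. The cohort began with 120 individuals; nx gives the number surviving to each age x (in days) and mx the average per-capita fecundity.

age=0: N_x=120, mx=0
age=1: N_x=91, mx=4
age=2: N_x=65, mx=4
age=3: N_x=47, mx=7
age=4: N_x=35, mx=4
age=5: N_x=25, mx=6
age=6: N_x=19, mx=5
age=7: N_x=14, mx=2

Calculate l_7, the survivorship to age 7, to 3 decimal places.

l_7 = n_7/n_0 = 14/120 = 0.116667… → 0.117

0.117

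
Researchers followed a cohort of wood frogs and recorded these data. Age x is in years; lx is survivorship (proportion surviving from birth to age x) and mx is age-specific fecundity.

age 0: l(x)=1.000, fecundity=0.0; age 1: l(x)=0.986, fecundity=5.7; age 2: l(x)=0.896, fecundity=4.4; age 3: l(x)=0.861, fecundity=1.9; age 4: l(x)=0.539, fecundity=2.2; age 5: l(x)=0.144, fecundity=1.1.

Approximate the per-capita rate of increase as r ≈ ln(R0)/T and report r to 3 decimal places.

R0 = Σ lx·mx = 0 + 5.6202 + 3.9424 + 1.6359 + 1.1858 + 0.1584 = 12.5427
Σ x·lx·mx = 23.9479; T = 23.9479/12.5427 = 1.90931…
r ≈ ln(R0)/T = ln(12.5427)/1.90931… = 1.32464… → 1.325

1.325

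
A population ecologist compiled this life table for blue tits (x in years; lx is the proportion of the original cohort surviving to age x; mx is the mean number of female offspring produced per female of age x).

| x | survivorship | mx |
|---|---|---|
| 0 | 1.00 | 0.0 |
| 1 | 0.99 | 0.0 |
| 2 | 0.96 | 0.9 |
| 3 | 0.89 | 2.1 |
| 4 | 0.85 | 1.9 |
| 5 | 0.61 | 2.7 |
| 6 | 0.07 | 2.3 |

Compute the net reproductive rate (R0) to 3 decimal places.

6.156

lx·mx by age: 0, 0, 0.864, 1.869, 1.615, 1.647, 0.161
R0 = Σ lx·mx = 6.156 → 6.156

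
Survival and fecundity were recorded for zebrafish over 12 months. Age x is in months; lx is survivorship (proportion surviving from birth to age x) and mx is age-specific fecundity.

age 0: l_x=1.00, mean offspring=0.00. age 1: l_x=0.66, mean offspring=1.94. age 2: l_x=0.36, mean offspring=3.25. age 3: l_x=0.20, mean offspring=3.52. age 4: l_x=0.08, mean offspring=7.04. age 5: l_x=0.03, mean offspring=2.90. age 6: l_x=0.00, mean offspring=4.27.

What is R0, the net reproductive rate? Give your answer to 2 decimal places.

lx·mx by age: 0, 1.2804, 1.17, 0.704, 0.5632, 0.087, 0
R0 = Σ lx·mx = 3.8046 → 3.80

3.80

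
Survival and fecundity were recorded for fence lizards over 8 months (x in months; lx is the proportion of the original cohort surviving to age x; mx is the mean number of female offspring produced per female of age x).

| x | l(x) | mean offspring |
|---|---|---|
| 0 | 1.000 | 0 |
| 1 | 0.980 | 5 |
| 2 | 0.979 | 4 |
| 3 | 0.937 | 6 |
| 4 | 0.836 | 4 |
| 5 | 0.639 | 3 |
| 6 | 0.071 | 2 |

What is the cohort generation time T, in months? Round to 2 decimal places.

2.69

lx·mx: 0, 4.9, 3.916, 5.622, 3.344, 1.917, 0.142 → R0 = 19.841
x·lx·mx: 0, 4.9, 7.832, 16.866, 13.376, 9.585, 0.852 → Σ = 53.411
T = 53.411 / 19.841 = 2.691951… → 2.69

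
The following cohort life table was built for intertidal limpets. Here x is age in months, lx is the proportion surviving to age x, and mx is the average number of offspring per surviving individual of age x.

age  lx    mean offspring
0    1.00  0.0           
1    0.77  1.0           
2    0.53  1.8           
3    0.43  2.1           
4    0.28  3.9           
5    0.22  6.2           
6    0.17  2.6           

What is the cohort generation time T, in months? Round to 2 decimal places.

lx·mx: 0, 0.77, 0.954, 0.903, 1.092, 1.364, 0.442 → R0 = 5.525
x·lx·mx: 0, 0.77, 1.908, 2.709, 4.368, 6.82, 2.652 → Σ = 19.227
T = 19.227 / 5.525 = 3.48 → 3.48

3.48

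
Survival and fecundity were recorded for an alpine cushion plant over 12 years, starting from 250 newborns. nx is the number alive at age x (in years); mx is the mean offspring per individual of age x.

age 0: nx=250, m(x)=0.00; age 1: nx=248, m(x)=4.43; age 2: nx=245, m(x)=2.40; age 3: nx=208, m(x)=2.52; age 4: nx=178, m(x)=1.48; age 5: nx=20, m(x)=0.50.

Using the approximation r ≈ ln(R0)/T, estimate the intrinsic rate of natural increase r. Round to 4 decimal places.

lx = nx/n0 = nx/250: 1, 0.992, 0.98, 0.832, 0.712, 0.08
R0 = Σ lx·mx = 0 + 4.39456 + 2.352 + 2.09664 + 1.05376 + 0.04 = 9.93696
Σ x·lx·mx = 19.80352; T = 19.80352/9.93696 = 1.99292…
r ≈ ln(R0)/T = ln(9.93696)/1.99292… = 1.152212… → 1.1522

1.1522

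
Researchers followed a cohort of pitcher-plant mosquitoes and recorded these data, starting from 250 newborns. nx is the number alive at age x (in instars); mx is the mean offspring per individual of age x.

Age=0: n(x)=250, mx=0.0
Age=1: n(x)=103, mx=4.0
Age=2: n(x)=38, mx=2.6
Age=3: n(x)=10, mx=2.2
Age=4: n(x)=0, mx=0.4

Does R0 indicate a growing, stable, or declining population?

lx = nx/n0 = nx/250: 1, 0.412, 0.152, 0.04, 0
R0 = Σ lx·mx = 0 + 1.648 + 0.3952 + 0.088 + 0 = 2.1312
R0 > 1, so the population is growing.

growing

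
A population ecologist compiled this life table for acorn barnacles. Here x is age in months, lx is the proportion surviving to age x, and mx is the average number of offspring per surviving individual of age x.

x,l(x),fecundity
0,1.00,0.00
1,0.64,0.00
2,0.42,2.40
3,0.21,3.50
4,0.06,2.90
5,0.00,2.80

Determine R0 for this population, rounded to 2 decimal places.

lx·mx by age: 0, 0, 1.008, 0.735, 0.174, 0
R0 = Σ lx·mx = 1.917 → 1.92

1.92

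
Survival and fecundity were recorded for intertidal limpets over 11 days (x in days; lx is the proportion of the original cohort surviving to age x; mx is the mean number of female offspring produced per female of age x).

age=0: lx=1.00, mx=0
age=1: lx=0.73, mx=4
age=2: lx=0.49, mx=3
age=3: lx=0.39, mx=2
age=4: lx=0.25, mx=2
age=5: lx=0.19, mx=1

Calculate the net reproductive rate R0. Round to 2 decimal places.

lx·mx by age: 0, 2.92, 1.47, 0.78, 0.5, 0.19
R0 = Σ lx·mx = 5.86 → 5.86

5.86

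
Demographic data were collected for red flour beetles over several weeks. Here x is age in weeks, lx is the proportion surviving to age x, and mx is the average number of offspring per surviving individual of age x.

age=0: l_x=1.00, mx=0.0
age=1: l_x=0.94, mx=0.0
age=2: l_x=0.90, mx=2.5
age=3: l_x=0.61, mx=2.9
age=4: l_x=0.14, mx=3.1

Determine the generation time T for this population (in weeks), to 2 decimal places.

2.59

lx·mx: 0, 0, 2.25, 1.769, 0.434 → R0 = 4.453
x·lx·mx: 0, 0, 4.5, 5.307, 1.736 → Σ = 11.543
T = 11.543 / 4.453 = 2.592185… → 2.59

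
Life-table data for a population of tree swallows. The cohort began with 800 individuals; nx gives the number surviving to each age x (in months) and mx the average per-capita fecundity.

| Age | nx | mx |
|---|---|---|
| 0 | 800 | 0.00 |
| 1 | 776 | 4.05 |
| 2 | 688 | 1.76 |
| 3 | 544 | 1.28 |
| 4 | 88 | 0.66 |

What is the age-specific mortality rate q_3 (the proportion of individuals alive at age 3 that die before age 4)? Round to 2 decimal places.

0.84

lx = nx/n0 = nx/800: 1, 0.97, 0.86, 0.68, 0.11
q_3 = (l_3 − l_4) / l_3 = (0.68 − 0.11) / 0.68
     = 0.57 / 0.68 = 0.838235… → 0.84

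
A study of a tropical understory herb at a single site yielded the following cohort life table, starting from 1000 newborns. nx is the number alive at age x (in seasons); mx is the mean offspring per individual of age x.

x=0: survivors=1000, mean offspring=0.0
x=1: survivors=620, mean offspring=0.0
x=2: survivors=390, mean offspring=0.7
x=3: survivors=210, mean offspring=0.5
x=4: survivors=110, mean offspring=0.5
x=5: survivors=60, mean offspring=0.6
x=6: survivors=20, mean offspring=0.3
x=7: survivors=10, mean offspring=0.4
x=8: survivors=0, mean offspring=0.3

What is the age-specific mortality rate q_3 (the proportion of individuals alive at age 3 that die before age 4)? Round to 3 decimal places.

lx = nx/n0 = nx/1000: 1, 0.62, 0.39, 0.21, 0.11, 0.06, 0.02, 0.01, 0
q_3 = (l_3 − l_4) / l_3 = (0.21 − 0.11) / 0.21
     = 0.1 / 0.21 = 0.47619… → 0.476

0.476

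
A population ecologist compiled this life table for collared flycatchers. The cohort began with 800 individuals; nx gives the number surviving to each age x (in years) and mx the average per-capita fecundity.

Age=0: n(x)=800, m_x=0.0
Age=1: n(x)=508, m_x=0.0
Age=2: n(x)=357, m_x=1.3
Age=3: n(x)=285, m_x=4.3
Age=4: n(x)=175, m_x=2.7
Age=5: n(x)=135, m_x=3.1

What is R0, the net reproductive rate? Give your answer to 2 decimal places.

3.23

lx = nx/n0 = nx/800: 1, 0.635, 0.44625, 0.35625, 0.21875, 0.16875
lx·mx by age: 0, 0, 0.580125, 1.531875, 0.590625, 0.523125
R0 = Σ lx·mx = 3.22575 → 3.23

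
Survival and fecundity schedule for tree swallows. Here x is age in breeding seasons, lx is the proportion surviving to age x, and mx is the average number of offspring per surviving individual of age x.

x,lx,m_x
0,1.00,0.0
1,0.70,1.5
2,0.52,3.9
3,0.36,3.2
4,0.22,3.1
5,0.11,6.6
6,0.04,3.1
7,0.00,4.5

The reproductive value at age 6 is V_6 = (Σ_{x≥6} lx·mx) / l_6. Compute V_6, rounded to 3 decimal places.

lx·mx for x ≥ 6: 0.124, 0 → sum = 0.124
V_6 = 0.124 / l_6 = 0.124 / 0.04 = 3.1 → 3.100

3.100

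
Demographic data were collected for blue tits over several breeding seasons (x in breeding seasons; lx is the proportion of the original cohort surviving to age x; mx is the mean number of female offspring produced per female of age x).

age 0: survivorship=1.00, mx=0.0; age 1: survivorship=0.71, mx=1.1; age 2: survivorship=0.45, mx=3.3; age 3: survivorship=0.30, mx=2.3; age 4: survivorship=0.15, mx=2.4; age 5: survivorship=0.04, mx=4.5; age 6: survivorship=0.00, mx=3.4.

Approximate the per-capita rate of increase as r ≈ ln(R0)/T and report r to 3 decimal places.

0.536

R0 = Σ lx·mx = 0 + 0.781 + 1.485 + 0.69 + 0.36 + 0.18 + 0 = 3.496
Σ x·lx·mx = 8.161; T = 8.161/3.496 = 2.33438…
r ≈ ln(R0)/T = ln(3.496)/2.33438… = 0.53617… → 0.536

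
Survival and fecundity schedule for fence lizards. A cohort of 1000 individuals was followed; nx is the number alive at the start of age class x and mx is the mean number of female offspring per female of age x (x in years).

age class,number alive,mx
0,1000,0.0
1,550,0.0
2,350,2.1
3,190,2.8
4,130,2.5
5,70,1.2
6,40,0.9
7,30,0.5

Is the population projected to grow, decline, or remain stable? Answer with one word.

growing

lx = nx/n0 = nx/1000: 1, 0.55, 0.35, 0.19, 0.13, 0.07, 0.04, 0.03
R0 = Σ lx·mx = 0 + 0 + 0.735 + 0.532 + 0.325 + 0.084 + 0.036 + 0.015 = 1.727
R0 > 1, so the population is growing.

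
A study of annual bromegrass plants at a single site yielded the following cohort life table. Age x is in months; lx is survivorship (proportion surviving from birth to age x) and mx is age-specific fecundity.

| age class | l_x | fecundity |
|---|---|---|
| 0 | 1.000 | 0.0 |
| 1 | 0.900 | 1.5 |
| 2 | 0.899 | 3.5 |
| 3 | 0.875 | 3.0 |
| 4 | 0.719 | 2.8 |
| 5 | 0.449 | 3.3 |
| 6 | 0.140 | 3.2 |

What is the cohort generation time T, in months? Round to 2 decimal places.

lx·mx: 0, 1.35, 3.1465, 2.625, 2.0132, 1.4817, 0.448 → R0 = 11.0644
x·lx·mx: 0, 1.35, 6.293, 7.875, 8.0528, 7.4085, 2.688 → Σ = 33.6673
T = 33.6673 / 11.0644 = 3.042849… → 3.04

3.04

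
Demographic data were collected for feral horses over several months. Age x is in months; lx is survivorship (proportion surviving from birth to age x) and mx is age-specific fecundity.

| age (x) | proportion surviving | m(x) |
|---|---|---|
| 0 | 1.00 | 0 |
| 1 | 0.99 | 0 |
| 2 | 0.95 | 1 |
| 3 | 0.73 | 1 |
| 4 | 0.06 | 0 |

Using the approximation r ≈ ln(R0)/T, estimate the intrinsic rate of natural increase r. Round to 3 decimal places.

R0 = Σ lx·mx = 0 + 0 + 0.95 + 0.73 + 0 = 1.68
Σ x·lx·mx = 4.09; T = 4.09/1.68 = 2.43452…
r ≈ ln(R0)/T = ln(1.68)/2.43452… = 0.2131… → 0.213

0.213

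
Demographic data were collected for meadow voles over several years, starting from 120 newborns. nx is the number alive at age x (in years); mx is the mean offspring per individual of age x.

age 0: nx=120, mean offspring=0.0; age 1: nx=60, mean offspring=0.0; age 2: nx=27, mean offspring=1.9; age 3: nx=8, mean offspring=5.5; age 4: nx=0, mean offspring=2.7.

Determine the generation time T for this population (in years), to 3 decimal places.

2.462

lx = nx/n0 = nx/120: 1, 0.5, 0.225, 0.06667…, 0
lx·mx: 0, 0, 0.4275, 0.366667…, 0 → R0 = 0.794167…
x·lx·mx: 0, 0, 0.855, 1.1…, 0 → Σ = 1.955…
T = 1.955… / 0.794167… = 2.4617… → 2.462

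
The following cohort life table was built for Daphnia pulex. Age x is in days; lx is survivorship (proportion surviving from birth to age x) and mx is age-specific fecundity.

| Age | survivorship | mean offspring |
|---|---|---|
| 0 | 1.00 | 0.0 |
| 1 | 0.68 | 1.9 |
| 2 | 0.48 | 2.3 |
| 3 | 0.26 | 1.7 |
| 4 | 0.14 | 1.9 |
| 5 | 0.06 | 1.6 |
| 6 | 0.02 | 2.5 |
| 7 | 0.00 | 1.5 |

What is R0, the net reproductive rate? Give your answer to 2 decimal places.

3.25

lx·mx by age: 0, 1.292, 1.104, 0.442, 0.266, 0.096, 0.05, 0
R0 = Σ lx·mx = 3.25 → 3.25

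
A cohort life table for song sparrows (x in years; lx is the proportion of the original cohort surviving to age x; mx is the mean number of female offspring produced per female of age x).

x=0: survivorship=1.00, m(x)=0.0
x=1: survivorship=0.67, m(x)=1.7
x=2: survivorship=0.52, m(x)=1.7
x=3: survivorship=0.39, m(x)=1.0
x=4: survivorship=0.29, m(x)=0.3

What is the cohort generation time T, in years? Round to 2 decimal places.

lx·mx: 0, 1.139, 0.884, 0.39, 0.087 → R0 = 2.5
x·lx·mx: 0, 1.139, 1.768, 1.17, 0.348 → Σ = 4.425
T = 4.425 / 2.5 = 1.77 → 1.77

1.77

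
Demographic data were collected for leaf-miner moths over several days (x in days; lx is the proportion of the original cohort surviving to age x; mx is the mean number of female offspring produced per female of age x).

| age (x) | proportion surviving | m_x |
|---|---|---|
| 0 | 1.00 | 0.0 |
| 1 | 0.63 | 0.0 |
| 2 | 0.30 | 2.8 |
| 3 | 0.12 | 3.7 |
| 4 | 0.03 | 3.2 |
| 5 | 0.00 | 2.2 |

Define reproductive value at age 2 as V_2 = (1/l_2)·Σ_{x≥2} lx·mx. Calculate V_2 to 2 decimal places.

lx·mx for x ≥ 2: 0.84, 0.444, 0.096, 0 → sum = 1.38
V_2 = 1.38 / l_2 = 1.38 / 0.3 = 4.6 → 4.60

4.60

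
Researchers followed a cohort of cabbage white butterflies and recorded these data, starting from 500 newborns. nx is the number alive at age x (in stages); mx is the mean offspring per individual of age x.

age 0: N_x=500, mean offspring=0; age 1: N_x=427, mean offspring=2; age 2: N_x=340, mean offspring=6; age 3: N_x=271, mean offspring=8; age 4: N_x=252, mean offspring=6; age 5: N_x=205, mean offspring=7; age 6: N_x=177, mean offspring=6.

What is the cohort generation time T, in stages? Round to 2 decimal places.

lx = nx/n0 = nx/500: 1, 0.854, 0.68, 0.542, 0.504, 0.41, 0.354
lx·mx: 0, 1.708, 4.08, 4.336, 3.024, 2.87, 2.124 → R0 = 18.142
x·lx·mx: 0, 1.708, 8.16, 13.008, 12.096, 14.35, 12.744 → Σ = 62.066
T = 62.066 / 18.142 = 3.421122… → 3.42

3.42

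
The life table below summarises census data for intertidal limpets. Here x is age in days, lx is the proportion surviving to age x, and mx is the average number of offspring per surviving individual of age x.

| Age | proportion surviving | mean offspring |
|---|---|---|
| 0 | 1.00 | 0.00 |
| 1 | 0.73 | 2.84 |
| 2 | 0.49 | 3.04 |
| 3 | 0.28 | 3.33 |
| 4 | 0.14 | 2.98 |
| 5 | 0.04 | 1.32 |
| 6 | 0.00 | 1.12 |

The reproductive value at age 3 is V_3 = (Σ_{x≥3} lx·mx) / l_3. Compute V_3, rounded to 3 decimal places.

5.009

lx·mx for x ≥ 3: 0.9324, 0.4172, 0.0528, 0 → sum = 1.4024
V_3 = 1.4024 / l_3 = 1.4024 / 0.28 = 5.008571… → 5.009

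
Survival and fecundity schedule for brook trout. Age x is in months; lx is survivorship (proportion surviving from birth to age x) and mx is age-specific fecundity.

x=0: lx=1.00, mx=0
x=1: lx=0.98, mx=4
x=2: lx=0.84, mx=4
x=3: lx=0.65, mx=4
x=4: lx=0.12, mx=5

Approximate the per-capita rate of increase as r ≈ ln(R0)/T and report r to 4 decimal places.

R0 = Σ lx·mx = 0 + 3.92 + 3.36 + 2.6 + 0.6 = 10.48
Σ x·lx·mx = 20.84; T = 20.84/10.48 = 1.98855…
r ≈ ln(R0)/T = ln(10.48)/1.98855… = 1.181499… → 1.1815

1.1815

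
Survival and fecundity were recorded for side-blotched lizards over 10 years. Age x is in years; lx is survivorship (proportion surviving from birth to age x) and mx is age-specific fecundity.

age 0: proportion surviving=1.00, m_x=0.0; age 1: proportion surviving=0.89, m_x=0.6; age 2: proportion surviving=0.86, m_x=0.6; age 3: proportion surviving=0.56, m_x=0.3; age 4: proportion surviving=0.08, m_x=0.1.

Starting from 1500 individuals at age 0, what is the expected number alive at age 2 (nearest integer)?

1290

Expected survivors = N0 · l_2 = 1500 × 0.86 = 1290 → 1290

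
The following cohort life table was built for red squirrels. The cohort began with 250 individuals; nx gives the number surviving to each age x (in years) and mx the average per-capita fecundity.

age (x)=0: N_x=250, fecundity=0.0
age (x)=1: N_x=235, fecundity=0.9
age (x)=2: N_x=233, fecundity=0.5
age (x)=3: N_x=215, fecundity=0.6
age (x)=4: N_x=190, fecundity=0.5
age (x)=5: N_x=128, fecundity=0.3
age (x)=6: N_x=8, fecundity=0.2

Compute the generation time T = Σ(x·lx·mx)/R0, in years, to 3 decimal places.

lx = nx/n0 = nx/250: 1, 0.94, 0.932, 0.86, 0.76, 0.512, 0.032
lx·mx: 0, 0.846, 0.466, 0.516, 0.38, 0.1536, 0.0064 → R0 = 2.368
x·lx·mx: 0, 0.846, 0.932, 1.548, 1.52, 0.768, 0.0384 → Σ = 5.6524
T = 5.6524 / 2.368 = 2.386993… → 2.387

2.387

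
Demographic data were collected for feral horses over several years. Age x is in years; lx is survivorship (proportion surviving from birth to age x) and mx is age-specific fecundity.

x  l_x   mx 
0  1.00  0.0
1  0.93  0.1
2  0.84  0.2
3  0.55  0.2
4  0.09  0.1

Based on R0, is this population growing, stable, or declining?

R0 = Σ lx·mx = 0 + 0.093 + 0.168 + 0.11 + 0.009 = 0.38
R0 < 1, so the population is declining.

declining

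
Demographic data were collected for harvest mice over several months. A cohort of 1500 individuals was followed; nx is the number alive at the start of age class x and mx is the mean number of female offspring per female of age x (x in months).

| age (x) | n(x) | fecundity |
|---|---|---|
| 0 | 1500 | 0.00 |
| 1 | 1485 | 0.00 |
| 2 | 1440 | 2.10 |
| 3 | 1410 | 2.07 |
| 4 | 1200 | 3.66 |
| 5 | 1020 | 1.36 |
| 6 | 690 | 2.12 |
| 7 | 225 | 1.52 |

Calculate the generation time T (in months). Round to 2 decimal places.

lx = nx/n0 = nx/1500: 1, 0.99, 0.96, 0.94, 0.8, 0.68, 0.46, 0.15
lx·mx: 0, 0, 2.016, 1.9458, 2.928, 0.9248, 0.9752, 0.228 → R0 = 9.0178
x·lx·mx: 0, 0, 4.032, 5.8374, 11.712, 4.624, 5.8512, 1.596 → Σ = 33.6526
T = 33.6526 / 9.0178 = 3.731797… → 3.73

3.73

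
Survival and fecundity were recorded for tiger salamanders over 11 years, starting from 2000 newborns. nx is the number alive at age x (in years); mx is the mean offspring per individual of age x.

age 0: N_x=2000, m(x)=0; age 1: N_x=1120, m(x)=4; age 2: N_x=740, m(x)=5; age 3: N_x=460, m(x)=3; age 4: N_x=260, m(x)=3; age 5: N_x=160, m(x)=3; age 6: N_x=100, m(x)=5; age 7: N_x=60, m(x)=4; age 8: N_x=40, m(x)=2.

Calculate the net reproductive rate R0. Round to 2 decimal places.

lx = nx/n0 = nx/2000: 1, 0.56, 0.37, 0.23, 0.13, 0.08, 0.05, 0.03, 0.02
lx·mx by age: 0, 2.24, 1.85, 0.69, 0.39, 0.24, 0.25, 0.12, 0.04
R0 = Σ lx·mx = 5.82 → 5.82

5.82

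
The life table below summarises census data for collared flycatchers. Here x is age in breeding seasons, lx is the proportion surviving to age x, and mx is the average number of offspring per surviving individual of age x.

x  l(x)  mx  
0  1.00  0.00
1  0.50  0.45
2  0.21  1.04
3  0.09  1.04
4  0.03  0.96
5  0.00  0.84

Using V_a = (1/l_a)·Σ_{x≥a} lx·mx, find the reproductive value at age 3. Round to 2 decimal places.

lx·mx for x ≥ 3: 0.0936, 0.0288, 0 → sum = 0.1224
V_3 = 0.1224 / l_3 = 0.1224 / 0.09 = 1.36 → 1.36

1.36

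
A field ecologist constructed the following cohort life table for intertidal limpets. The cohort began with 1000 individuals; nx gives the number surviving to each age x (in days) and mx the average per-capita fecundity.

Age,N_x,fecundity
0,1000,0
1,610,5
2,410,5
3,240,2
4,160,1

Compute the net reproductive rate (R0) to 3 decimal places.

lx = nx/n0 = nx/1000: 1, 0.61, 0.41, 0.24, 0.16
lx·mx by age: 0, 3.05, 2.05, 0.48, 0.16
R0 = Σ lx·mx = 5.74 → 5.740

5.740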